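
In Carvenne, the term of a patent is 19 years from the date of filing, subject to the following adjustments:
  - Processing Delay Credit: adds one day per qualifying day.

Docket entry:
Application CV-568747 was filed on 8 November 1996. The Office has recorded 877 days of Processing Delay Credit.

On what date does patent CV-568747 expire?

2018-04-03

Base term: filing date + 19 years → 8 November 2015.
Processing Delay Credit: +877 days → 3 April 2018.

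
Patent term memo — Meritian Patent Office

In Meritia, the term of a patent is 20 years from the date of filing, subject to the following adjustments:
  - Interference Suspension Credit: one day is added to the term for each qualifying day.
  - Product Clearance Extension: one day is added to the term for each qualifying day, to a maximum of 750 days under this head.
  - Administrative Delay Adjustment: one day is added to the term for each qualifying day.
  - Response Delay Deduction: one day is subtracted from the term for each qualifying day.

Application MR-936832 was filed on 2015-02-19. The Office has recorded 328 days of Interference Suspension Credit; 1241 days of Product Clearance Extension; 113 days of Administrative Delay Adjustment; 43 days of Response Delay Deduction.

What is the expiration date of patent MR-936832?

Base term: filing date + 20 years → 19 February 2035.
Interference Suspension Credit: +328 days → 13 January 2036.
Product Clearance Extension: 1241 days claimed exceeds the 750-day cap, so +750 days → 1 February 2038.
Administrative Delay Adjustment: +113 days → 25 May 2038.
Response Delay Deduction: −43 days → 12 April 2038.

April 12, 2038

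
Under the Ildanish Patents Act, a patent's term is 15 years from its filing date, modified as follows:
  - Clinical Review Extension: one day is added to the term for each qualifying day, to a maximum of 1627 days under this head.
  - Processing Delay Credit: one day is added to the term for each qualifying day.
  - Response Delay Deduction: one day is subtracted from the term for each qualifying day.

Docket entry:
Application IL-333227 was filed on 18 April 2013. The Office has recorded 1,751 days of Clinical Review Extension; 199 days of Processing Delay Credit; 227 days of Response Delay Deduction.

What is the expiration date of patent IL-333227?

September 3, 2032

Base term: filing date + 15 years → 18 April 2028.
Clinical Review Extension: 1751 days claimed exceeds the 1627-day cap, so +1627 days → 1 October 2032.
Processing Delay Credit: +199 days → 18 April 2033.
Response Delay Deduction: −227 days → 3 September 2032.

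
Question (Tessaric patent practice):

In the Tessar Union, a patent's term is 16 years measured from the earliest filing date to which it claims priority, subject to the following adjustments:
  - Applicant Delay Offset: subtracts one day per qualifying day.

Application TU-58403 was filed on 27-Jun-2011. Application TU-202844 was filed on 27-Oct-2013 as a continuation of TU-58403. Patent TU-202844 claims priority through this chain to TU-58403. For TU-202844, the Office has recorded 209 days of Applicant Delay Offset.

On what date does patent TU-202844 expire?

Earliest priority filing: 27 June 2011.
Base term: 27 June 2011 + 16 years → 27 June 2027.
Applicant Delay Offset: −209 days → 30 November 2026.

2026-11-30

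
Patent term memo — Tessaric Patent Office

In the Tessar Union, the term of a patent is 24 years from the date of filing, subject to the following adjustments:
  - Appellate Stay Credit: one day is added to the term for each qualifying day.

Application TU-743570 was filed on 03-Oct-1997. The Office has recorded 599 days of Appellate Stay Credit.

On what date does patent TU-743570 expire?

May 25, 2023

Base term: filing date + 24 years → 3 October 2021.
Appellate Stay Credit: +599 days → 25 May 2023.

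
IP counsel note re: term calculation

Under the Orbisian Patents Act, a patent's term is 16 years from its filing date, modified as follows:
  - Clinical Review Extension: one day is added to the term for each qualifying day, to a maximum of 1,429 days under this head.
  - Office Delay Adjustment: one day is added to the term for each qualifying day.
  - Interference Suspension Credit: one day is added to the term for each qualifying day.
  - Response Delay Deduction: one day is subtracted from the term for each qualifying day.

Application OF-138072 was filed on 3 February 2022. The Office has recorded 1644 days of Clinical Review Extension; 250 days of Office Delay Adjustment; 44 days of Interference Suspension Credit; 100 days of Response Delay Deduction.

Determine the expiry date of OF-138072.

July 15, 2042

Base term: filing date + 16 years → 3 February 2038.
Clinical Review Extension: 1644 days claimed exceeds the 1429-day cap, so +1429 days → 2 January 2042.
Office Delay Adjustment: +250 days → 9 September 2042.
Interference Suspension Credit: +44 days → 23 October 2042.
Response Delay Deduction: −100 days → 15 July 2042.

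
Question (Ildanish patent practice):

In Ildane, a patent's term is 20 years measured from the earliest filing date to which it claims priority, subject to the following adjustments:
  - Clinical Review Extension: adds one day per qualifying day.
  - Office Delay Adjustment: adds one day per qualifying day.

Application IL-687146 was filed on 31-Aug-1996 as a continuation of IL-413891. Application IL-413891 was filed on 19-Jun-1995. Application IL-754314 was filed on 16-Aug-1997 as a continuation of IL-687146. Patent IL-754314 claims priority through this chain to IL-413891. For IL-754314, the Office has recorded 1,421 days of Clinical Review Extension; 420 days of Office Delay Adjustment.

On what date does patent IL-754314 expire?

Earliest priority filing: 19 June 1995.
Base term: 19 June 1995 + 20 years → 19 June 2015.
Clinical Review Extension: +1421 days → 10 May 2019.
Office Delay Adjustment: +420 days → 3 July 2020.

2020-07-03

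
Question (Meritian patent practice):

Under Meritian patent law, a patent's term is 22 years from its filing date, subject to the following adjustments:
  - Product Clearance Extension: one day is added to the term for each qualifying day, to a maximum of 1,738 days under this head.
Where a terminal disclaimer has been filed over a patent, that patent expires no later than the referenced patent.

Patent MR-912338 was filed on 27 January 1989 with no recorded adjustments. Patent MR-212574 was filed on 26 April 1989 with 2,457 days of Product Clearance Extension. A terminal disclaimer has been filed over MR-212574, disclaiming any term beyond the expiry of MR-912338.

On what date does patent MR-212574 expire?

Natural term of MR-212574:
  Base: filing + 22 years → 26 April 2011.
  Product Clearance Extension: 2457 days claimed exceeds the 1738-day cap, so +1738 days → 28 January 2016.
Expiry of referenced patent MR-912338:
  Base: filing + 22 years → 27 January 2011.
Terminal disclaimer: MR-212574 expires on the earlier of 28 January 2016 and 27 January 2011.

January 27, 2011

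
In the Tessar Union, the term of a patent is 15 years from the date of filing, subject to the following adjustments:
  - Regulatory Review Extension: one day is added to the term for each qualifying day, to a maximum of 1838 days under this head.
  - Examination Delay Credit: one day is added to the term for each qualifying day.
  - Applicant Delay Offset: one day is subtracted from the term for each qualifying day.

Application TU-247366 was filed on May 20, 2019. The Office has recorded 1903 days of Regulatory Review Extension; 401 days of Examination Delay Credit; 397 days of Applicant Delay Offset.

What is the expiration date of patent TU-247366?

2039-06-05

Base term: filing date + 15 years → 20 May 2034.
Regulatory Review Extension: 1903 days claimed exceeds the 1838-day cap, so +1838 days → 1 June 2039.
Examination Delay Credit: +401 days → 6 July 2040.
Applicant Delay Offset: −397 days → 5 June 2039.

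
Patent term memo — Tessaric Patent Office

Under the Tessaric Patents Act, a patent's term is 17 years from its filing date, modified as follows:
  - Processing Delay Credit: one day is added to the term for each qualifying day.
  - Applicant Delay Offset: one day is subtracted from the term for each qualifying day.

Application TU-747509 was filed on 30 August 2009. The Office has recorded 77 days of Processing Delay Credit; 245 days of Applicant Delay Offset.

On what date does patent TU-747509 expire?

Base term: filing date + 17 years → 30 August 2026.
Processing Delay Credit: +77 days → 15 November 2026.
Applicant Delay Offset: −245 days → 15 March 2026.

March 15, 2026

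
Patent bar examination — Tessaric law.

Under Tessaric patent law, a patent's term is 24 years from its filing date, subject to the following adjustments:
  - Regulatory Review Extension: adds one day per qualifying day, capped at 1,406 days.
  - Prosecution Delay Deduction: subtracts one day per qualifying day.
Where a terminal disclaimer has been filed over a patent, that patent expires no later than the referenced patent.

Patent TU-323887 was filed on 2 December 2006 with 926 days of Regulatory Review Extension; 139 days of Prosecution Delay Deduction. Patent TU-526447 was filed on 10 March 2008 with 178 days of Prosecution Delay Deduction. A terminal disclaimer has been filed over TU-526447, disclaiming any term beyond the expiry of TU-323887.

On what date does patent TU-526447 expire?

Natural term of TU-526447:
  Base: filing + 24 years → 10 March 2032.
  Prosecution Delay Deduction: −178 days → 14 September 2031.
Expiry of referenced patent TU-323887:
  Base: filing + 24 years → 2 December 2030.
  Regulatory Review Extension: 926 days (within the 1406-day cap) → +926 days → 15 June 2033.
  Prosecution Delay Deduction: −139 days → 27 January 2033.
Terminal disclaimer: TU-526447 expires on the earlier of 14 September 2031 and 27 January 2033.

2031-09-14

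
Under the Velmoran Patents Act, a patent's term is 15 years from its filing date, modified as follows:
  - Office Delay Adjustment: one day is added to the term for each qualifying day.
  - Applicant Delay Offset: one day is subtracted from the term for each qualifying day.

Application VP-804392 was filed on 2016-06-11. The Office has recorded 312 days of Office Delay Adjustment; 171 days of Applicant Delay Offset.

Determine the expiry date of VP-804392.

Base term: filing date + 15 years → 11 June 2031.
Office Delay Adjustment: +312 days → 18 April 2032.
Applicant Delay Offset: −171 days → 30 October 2031.

2031-10-30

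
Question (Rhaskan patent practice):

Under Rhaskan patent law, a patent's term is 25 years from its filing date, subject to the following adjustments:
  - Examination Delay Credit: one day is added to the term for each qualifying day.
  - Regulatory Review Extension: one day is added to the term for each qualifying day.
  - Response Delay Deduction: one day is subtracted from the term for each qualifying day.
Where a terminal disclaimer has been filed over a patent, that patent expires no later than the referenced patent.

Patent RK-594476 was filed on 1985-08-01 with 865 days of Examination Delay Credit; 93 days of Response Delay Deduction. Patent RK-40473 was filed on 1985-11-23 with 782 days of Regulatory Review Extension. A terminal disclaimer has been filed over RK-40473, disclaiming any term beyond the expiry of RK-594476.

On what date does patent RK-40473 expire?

Natural term of RK-40473:
  Base: filing + 25 years → 23 November 2010.
  Regulatory Review Extension: +782 days → 13 January 2013.
Expiry of referenced patent RK-594476:
  Base: filing + 25 years → 1 August 2010.
  Examination Delay Credit: +865 days → 13 December 2012.
  Response Delay Deduction: −93 days → 11 September 2012.
Terminal disclaimer: RK-40473 expires on the earlier of 13 January 2013 and 11 September 2012.

2012-09-11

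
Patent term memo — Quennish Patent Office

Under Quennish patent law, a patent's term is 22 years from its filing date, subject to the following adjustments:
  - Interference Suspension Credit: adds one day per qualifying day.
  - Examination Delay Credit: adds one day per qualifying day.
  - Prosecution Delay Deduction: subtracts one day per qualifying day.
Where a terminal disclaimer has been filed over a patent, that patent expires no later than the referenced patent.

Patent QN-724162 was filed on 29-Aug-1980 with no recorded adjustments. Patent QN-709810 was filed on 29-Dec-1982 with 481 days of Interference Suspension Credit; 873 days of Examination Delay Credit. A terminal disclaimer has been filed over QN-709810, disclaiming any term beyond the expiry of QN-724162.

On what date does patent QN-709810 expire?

August 29, 2002

Natural term of QN-709810:
  Base: filing + 22 years → 29 December 2004.
  Interference Suspension Credit: +481 days → 24 April 2006.
  Examination Delay Credit: +873 days → 13 September 2008.
Expiry of referenced patent QN-724162:
  Base: filing + 22 years → 29 August 2002.
Terminal disclaimer: QN-709810 expires on the earlier of 13 September 2008 and 29 August 2002.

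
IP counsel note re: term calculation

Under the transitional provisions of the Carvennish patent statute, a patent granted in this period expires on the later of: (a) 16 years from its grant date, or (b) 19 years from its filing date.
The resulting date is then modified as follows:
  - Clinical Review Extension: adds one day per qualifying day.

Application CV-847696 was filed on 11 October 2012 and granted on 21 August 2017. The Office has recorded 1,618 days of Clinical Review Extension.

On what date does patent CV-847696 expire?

(a) grant + 16 years → 21 August 2033.
(b) filing + 19 years → 11 October 2031.
Later of the two: 21 August 2033.
Clinical Review Extension: +1618 days → 25 January 2038.

January 25, 2038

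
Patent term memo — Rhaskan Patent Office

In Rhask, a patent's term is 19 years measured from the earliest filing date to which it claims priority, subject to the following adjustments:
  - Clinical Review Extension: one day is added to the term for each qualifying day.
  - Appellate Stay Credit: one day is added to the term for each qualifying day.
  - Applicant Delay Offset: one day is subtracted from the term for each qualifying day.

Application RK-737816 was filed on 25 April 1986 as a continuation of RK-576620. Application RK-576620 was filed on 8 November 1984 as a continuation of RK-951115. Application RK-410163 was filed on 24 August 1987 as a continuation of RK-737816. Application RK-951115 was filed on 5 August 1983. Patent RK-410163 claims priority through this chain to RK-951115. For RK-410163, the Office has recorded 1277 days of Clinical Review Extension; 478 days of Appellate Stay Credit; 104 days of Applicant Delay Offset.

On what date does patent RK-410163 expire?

Earliest priority filing: 5 August 1983.
Base term: 5 August 1983 + 19 years → 5 August 2002.
Clinical Review Extension: +1277 days → 2 February 2006.
Appellate Stay Credit: +478 days → 26 May 2007.
Applicant Delay Offset: −104 days → 11 February 2007.

February 11, 2007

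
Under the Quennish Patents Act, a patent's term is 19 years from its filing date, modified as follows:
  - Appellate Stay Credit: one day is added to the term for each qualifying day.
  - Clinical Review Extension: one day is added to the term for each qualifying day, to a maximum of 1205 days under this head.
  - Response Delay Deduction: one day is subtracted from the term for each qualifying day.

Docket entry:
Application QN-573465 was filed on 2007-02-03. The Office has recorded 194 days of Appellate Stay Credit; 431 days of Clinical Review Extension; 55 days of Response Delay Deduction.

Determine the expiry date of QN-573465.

2027-08-27

Base term: filing date + 19 years → 3 February 2026.
Appellate Stay Credit: +194 days → 16 August 2026.
Clinical Review Extension: 431 days (within the 1205-day cap) → +431 days → 21 October 2027.
Response Delay Deduction: −55 days → 27 August 2027.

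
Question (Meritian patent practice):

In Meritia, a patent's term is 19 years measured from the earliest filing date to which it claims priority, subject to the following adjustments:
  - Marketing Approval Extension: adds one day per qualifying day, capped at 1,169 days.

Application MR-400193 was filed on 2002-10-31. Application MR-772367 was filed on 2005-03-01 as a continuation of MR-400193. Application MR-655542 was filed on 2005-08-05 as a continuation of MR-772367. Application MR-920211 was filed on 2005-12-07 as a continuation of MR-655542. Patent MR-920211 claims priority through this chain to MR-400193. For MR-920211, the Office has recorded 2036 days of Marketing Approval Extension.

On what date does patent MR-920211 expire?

Earliest priority filing: 31 October 2002.
Base term: 31 October 2002 + 19 years → 31 October 2021.
Marketing Approval Extension: 2036 days claimed exceeds the 1169-day cap, so +1169 days → 12 January 2025.

January 12, 2025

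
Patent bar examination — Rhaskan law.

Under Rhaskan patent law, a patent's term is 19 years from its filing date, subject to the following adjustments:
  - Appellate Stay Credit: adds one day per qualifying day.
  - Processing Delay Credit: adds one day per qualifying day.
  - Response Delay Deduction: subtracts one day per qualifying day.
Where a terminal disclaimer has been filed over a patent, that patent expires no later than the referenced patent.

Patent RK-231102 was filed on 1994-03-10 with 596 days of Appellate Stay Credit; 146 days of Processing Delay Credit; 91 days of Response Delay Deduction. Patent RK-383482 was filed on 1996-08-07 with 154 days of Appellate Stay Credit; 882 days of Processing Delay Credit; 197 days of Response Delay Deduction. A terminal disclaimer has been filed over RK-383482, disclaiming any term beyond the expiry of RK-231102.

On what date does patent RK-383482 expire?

2014-12-21

Natural term of RK-383482:
  Base: filing + 19 years → 7 August 2015.
  Appellate Stay Credit: +154 days → 8 January 2016.
  Processing Delay Credit: +882 days → 8 June 2018.
  Response Delay Deduction: −197 days → 23 November 2017.
Expiry of referenced patent RK-231102:
  Base: filing + 19 years → 10 March 2013.
  Appellate Stay Credit: +596 days → 27 October 2014.
  Processing Delay Credit: +146 days → 22 March 2015.
  Response Delay Deduction: −91 days → 21 December 2014.
Terminal disclaimer: RK-383482 expires on the earlier of 23 November 2017 and 21 December 2014.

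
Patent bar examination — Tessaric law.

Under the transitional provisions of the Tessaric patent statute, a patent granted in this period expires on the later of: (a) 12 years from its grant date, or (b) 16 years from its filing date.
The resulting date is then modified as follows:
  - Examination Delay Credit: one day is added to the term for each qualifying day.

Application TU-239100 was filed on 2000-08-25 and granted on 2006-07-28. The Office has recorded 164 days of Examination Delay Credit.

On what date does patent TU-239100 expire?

(a) grant + 12 years → 28 July 2018.
(b) filing + 16 years → 25 August 2016.
Later of the two: 28 July 2018.
Examination Delay Credit: +164 days → 8 January 2019.

January 8, 2019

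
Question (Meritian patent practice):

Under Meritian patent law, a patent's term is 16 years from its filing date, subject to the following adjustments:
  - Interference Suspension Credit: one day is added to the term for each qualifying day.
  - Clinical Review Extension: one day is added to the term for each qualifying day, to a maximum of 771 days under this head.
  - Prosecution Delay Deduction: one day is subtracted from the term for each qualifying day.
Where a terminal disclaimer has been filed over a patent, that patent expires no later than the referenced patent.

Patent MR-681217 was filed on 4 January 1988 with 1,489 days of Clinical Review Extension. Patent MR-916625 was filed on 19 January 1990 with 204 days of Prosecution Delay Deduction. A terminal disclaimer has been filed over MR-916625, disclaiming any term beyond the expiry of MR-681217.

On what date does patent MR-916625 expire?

June 29, 2005

Natural term of MR-916625:
  Base: filing + 16 years → 19 January 2006.
  Prosecution Delay Deduction: −204 days → 29 June 2005.
Expiry of referenced patent MR-681217:
  Base: filing + 16 years → 4 January 2004.
  Clinical Review Extension: 1489 days claimed exceeds the 771-day cap, so +771 days → 13 February 2006.
Terminal disclaimer: MR-916625 expires on the earlier of 29 June 2005 and 13 February 2006.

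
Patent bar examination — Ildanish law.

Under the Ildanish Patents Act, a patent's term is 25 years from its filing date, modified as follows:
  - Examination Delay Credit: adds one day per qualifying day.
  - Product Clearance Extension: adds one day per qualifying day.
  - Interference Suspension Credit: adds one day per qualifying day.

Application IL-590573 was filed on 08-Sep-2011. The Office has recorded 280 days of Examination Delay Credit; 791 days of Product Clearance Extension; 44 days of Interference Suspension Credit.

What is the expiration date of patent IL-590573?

Base term: filing date + 25 years → 8 September 2036.
Examination Delay Credit: +280 days → 15 June 2037.
Product Clearance Extension: +791 days → 15 August 2039.
Interference Suspension Credit: +44 days → 28 September 2039.

September 28, 2039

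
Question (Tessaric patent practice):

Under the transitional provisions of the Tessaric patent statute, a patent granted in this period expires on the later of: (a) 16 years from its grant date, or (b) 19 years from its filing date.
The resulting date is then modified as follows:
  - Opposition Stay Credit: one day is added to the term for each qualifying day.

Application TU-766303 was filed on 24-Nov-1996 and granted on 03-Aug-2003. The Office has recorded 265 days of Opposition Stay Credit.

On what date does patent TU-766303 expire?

April 24, 2020

(a) grant + 16 years → 3 August 2019.
(b) filing + 19 years → 24 November 2015.
Later of the two: 3 August 2019.
Opposition Stay Credit: +265 days → 24 April 2020.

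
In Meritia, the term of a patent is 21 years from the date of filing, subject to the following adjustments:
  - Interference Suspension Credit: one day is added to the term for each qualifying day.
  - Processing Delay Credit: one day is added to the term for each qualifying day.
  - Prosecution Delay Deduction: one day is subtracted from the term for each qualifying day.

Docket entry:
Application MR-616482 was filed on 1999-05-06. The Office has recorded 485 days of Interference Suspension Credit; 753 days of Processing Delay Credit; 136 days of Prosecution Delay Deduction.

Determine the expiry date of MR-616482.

2023-05-13

Base term: filing date + 21 years → 6 May 2020.
Interference Suspension Credit: +485 days → 3 September 2021.
Processing Delay Credit: +753 days → 26 September 2023.
Prosecution Delay Deduction: −136 days → 13 May 2023.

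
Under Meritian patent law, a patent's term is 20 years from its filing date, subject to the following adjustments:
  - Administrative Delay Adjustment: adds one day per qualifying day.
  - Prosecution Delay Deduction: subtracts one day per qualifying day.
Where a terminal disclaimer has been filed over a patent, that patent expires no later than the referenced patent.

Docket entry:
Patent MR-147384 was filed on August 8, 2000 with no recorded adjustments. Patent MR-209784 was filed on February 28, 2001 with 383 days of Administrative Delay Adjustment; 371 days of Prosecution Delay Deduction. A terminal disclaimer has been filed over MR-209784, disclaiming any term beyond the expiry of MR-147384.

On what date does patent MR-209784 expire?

August 8, 2020

Natural term of MR-209784:
  Base: filing + 20 years → 28 February 2021.
  Administrative Delay Adjustment: +383 days → 18 March 2022.
  Prosecution Delay Deduction: −371 days → 12 March 2021.
Expiry of referenced patent MR-147384:
  Base: filing + 20 years → 8 August 2020.
Terminal disclaimer: MR-209784 expires on the earlier of 12 March 2021 and 8 August 2020.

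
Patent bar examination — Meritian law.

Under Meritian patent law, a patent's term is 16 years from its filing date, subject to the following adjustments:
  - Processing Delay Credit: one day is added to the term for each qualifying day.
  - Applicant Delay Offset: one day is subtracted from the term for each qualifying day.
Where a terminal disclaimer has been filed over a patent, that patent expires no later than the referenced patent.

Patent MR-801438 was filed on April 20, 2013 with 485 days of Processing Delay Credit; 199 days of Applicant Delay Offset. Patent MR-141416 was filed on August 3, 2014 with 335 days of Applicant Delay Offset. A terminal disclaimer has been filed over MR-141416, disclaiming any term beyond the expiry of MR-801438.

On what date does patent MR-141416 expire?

2029-09-02

Natural term of MR-141416:
  Base: filing + 16 years → 3 August 2030.
  Applicant Delay Offset: −335 days → 2 September 2029.
Expiry of referenced patent MR-801438:
  Base: filing + 16 years → 20 April 2029.
  Processing Delay Credit: +485 days → 18 August 2030.
  Applicant Delay Offset: −199 days → 31 January 2030.
Terminal disclaimer: MR-141416 expires on the earlier of 2 September 2029 and 31 January 2030.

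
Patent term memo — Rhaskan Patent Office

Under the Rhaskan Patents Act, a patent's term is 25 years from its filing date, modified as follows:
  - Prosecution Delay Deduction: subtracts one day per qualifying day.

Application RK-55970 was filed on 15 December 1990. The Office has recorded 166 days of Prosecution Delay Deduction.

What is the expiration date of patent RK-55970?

Base term: filing date + 25 years → 15 December 2015.
Prosecution Delay Deduction: −166 days → 2 July 2015.

July 2, 2015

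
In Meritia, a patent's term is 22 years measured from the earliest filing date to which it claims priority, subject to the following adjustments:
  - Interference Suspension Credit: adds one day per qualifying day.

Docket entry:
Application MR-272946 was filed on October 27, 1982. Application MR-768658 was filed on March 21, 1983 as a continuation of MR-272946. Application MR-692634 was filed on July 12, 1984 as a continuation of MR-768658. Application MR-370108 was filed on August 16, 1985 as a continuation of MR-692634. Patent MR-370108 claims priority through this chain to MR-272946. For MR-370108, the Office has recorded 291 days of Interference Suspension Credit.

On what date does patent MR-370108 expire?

August 14, 2005

Earliest priority filing: 27 October 1982.
Base term: 27 October 1982 + 22 years → 27 October 2004.
Interference Suspension Credit: +291 days → 14 August 2005.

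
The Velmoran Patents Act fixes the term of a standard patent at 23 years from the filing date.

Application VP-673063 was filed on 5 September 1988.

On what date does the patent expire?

2011-09-05

Filing date + 23 years → 5 September 2011.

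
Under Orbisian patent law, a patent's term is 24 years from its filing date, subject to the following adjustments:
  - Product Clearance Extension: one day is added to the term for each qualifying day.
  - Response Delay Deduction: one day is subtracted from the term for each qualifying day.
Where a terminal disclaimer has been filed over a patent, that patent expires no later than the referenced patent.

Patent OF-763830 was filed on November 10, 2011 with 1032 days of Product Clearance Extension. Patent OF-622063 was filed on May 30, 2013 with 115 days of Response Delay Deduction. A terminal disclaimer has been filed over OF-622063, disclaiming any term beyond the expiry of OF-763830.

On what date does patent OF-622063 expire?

2037-02-04

Natural term of OF-622063:
  Base: filing + 24 years → 30 May 2037.
  Response Delay Deduction: −115 days → 4 February 2037.
Expiry of referenced patent OF-763830:
  Base: filing + 24 years → 10 November 2035.
  Product Clearance Extension: +1032 days → 7 September 2038.
Terminal disclaimer: OF-622063 expires on the earlier of 4 February 2037 and 7 September 2038.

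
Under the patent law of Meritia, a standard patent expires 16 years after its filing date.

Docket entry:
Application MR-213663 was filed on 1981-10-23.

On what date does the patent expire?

Filing date + 16 years → 23 October 1997.

1997-10-23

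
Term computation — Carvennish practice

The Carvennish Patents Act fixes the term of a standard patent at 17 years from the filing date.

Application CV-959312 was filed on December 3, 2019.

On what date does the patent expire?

Filing date + 17 years → 3 December 2036.

December 3, 2036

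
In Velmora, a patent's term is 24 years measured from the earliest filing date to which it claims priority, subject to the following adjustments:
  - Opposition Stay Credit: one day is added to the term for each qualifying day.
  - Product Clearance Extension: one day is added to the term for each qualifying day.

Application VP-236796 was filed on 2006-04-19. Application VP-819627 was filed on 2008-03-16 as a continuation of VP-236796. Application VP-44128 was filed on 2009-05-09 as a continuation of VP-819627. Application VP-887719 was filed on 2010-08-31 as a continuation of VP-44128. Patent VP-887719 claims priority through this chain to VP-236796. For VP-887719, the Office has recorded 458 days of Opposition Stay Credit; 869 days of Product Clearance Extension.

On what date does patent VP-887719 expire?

December 6, 2033

Earliest priority filing: 19 April 2006.
Base term: 19 April 2006 + 24 years → 19 April 2030.
Opposition Stay Credit: +458 days → 21 July 2031.
Product Clearance Extension: +869 days → 6 December 2033.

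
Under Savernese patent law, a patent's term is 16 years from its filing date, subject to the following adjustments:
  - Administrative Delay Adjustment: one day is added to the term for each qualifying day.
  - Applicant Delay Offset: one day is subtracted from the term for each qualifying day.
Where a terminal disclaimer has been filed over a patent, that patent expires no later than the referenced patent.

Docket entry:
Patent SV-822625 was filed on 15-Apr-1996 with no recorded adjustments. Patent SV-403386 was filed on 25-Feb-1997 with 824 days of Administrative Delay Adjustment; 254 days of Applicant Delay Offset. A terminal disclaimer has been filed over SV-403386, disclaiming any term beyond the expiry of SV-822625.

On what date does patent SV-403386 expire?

April 15, 2012

Natural term of SV-403386:
  Base: filing + 16 years → 25 February 2013.
  Administrative Delay Adjustment: +824 days → 30 May 2015.
  Applicant Delay Offset: −254 days → 18 September 2014.
Expiry of referenced patent SV-822625:
  Base: filing + 16 years → 15 April 2012.
Terminal disclaimer: SV-403386 expires on the earlier of 18 September 2014 and 15 April 2012.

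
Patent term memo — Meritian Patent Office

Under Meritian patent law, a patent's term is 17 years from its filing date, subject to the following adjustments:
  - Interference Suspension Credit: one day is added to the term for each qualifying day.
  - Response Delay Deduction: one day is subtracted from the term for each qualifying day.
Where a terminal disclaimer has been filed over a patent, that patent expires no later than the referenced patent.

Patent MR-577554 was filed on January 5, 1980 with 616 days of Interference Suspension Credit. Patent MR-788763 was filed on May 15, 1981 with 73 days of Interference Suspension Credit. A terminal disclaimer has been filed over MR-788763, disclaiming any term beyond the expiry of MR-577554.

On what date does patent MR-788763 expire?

July 27, 1998

Natural term of MR-788763:
  Base: filing + 17 years → 15 May 1998.
  Interference Suspension Credit: +73 days → 27 July 1998.
Expiry of referenced patent MR-577554:
  Base: filing + 17 years → 5 January 1997.
  Interference Suspension Credit: +616 days → 13 September 1998.
Terminal disclaimer: MR-788763 expires on the earlier of 27 July 1998 and 13 September 1998.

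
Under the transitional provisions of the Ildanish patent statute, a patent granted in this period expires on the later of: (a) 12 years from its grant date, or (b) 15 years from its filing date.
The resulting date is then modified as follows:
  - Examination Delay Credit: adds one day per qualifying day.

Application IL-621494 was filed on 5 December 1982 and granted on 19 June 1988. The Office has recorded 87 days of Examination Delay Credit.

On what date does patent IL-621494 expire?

(a) grant + 12 years → 19 June 2000.
(b) filing + 15 years → 5 December 1997.
Later of the two: 19 June 2000.
Examination Delay Credit: +87 days → 14 September 2000.

2000-09-14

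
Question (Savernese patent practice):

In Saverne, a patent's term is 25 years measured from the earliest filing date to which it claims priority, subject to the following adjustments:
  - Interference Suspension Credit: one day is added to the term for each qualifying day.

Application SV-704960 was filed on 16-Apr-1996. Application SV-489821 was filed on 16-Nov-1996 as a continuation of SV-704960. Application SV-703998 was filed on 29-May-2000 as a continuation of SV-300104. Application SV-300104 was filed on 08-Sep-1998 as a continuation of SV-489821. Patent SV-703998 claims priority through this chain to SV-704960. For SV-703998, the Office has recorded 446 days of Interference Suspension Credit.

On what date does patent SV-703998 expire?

2022-07-06

Earliest priority filing: 16 April 1996.
Base term: 16 April 1996 + 25 years → 16 April 2021.
Interference Suspension Credit: +446 days → 6 July 2022.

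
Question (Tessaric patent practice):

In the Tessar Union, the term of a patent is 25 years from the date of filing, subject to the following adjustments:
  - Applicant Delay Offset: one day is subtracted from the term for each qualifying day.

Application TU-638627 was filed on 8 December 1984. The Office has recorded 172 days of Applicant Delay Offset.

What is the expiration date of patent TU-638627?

June 19, 2009

Base term: filing date + 25 years → 8 December 2009.
Applicant Delay Offset: −172 days → 19 June 2009.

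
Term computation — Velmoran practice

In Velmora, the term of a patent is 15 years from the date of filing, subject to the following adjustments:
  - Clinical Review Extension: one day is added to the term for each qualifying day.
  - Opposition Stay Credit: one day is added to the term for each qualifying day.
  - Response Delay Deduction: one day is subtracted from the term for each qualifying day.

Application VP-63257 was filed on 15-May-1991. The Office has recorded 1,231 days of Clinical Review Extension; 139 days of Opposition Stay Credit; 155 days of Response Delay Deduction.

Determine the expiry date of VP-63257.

Base term: filing date + 15 years → 15 May 2006.
Clinical Review Extension: +1231 days → 27 September 2009.
Opposition Stay Credit: +139 days → 13 February 2010.
Response Delay Deduction: −155 days → 11 September 2009.

2009-09-11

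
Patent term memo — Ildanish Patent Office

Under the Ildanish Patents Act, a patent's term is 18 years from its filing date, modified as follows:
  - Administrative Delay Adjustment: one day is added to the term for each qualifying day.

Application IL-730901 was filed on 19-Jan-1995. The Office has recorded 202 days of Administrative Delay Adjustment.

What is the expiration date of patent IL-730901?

Base term: filing date + 18 years → 19 January 2013.
Administrative Delay Adjustment: +202 days → 9 August 2013.

2013-08-09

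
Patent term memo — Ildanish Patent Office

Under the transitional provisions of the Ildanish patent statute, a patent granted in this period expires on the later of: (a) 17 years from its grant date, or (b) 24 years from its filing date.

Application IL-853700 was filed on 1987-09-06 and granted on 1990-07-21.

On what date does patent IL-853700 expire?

(a) grant + 17 years → 21 July 2007.
(b) filing + 24 years → 6 September 2011.
Later of the two: 6 September 2011.

September 6, 2011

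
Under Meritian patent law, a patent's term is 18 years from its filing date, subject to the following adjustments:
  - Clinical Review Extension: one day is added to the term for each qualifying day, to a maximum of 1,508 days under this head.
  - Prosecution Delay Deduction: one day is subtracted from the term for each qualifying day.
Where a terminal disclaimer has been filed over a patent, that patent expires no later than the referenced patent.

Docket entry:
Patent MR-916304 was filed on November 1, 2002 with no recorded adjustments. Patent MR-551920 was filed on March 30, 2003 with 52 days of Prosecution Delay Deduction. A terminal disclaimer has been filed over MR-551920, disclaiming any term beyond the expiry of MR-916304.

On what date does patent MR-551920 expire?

November 1, 2020

Natural term of MR-551920:
  Base: filing + 18 years → 30 March 2021.
  Prosecution Delay Deduction: −52 days → 6 February 2021.
Expiry of referenced patent MR-916304:
  Base: filing + 18 years → 1 November 2020.
Terminal disclaimer: MR-551920 expires on the earlier of 6 February 2021 and 1 November 2020.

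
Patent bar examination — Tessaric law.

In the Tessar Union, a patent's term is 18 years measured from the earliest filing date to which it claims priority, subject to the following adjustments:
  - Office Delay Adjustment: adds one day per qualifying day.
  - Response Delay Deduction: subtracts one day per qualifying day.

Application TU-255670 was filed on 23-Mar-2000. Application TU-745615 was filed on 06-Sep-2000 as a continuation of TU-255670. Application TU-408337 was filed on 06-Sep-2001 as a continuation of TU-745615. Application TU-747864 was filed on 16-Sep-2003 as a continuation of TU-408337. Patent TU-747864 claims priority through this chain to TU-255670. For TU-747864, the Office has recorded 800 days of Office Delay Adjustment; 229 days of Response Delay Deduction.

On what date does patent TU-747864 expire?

Earliest priority filing: 23 March 2000.
Base term: 23 March 2000 + 18 years → 23 March 2018.
Office Delay Adjustment: +800 days → 31 May 2020.
Response Delay Deduction: −229 days → 15 October 2019.

2019-10-15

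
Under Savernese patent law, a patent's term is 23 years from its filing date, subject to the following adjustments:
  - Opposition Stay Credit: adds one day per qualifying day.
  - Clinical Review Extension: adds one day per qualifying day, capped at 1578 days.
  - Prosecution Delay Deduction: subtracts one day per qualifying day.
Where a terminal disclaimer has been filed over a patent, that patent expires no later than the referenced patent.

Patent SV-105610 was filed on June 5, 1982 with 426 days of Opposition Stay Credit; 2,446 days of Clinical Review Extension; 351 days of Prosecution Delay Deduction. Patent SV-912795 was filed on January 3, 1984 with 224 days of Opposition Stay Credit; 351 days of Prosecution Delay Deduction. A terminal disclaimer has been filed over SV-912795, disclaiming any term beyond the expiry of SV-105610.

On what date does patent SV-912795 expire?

2006-08-29

Natural term of SV-912795:
  Base: filing + 23 years → 3 January 2007.
  Opposition Stay Credit: +224 days → 15 August 2007.
  Prosecution Delay Deduction: −351 days → 29 August 2006.
Expiry of referenced patent SV-105610:
  Base: filing + 23 years → 5 June 2005.
  Opposition Stay Credit: +426 days → 5 August 2006.
  Clinical Review Extension: 2446 days claimed exceeds the 1578-day cap, so +1578 days → 30 November 2010.
  Prosecution Delay Deduction: −351 days → 14 December 2009.
Terminal disclaimer: SV-912795 expires on the earlier of 29 August 2006 and 14 December 2009.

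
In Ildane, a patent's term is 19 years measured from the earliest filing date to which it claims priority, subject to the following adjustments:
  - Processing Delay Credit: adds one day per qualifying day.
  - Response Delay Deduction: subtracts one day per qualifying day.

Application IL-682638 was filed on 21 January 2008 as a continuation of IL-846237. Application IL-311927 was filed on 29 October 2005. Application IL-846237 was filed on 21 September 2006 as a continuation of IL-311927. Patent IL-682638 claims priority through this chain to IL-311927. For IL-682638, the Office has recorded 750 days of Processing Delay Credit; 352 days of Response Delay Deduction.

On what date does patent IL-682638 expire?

2025-12-01

Earliest priority filing: 29 October 2005.
Base term: 29 October 2005 + 19 years → 29 October 2024.
Processing Delay Credit: +750 days → 18 November 2026.
Response Delay Deduction: −352 days → 1 December 2025.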